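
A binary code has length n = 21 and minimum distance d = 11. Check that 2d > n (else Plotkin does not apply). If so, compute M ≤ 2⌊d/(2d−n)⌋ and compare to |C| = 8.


Plotkin bound M ≤ 22; given |C| = 8 ≤ bound (satisfied).

Check applicability: 2d = 22, n = 21.
2d − n = 1 > 0, so Plotkin applies.
Compute d/(2d−n) = 11/1 ≈ 11.0000.
⌊d/(2d−n)⌋ = 11.
Plotkin bound: M ≤ 2·11 = 22.
Given |C| = 8, check: satisfied.
This |C| is below the Plotkin bound.


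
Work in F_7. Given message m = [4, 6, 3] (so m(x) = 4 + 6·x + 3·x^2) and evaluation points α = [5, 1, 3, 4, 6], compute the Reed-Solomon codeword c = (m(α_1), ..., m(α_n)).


c = [4, 6, 0, 6, 1]

Message polynomial: m(x) = 4 + 6·x + 3·x^2 (mod 7).
For each evaluation point α_i, compute m(α_i) mod 7:
  α_1 = 5: Horner steps 3 → 0 → 4, so m(5) = 4.
  α_2 = 1: Horner steps 3 → 2 → 6, so m(1) = 6.
  α_3 = 3: Horner steps 3 → 1 → 0, so m(3) = 0.
  α_4 = 4: Horner steps 3 → 4 → 6, so m(4) = 6.
  α_5 = 6: Horner steps 3 → 3 → 1, so m(6) = 1.
Codeword c = [4, 6, 0, 6, 1] ∈ F_7^5.


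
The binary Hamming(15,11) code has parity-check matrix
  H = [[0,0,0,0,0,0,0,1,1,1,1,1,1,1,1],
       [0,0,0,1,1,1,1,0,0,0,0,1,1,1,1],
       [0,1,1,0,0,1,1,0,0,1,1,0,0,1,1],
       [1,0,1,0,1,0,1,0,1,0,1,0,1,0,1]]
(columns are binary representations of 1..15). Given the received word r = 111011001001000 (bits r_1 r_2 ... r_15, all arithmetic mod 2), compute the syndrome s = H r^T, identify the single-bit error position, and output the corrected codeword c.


s = (0, 1, 1, 0)^T, error position = 6, corrected codeword c = 111010001001000

Compute s = H r^T mod 2 one row at a time:
  s_1 = 0 + 1 + 0 + 0 + 1 + 0 + 0 + 0 = 2 ≡ 0 (mod 2).
  s_2 = 0 + 1 + 1 + 0 + 1 + 0 + 0 + 0 = 3 ≡ 1 (mod 2).
  s_3 = 1 + 1 + 1 + 0 + 0 + 0 + 0 + 0 = 3 ≡ 1 (mod 2).
  s_4 = 1 + 1 + 1 + 0 + 1 + 0 + 0 + 0 = 4 ≡ 0 (mod 2).
s = (0, 1, 1, 0)^T — this equals column 6 of H (binary 0110), so error is at position 6.
Correct: flip bit 6 of r = 111011001001000 to get c = 111010001001000.


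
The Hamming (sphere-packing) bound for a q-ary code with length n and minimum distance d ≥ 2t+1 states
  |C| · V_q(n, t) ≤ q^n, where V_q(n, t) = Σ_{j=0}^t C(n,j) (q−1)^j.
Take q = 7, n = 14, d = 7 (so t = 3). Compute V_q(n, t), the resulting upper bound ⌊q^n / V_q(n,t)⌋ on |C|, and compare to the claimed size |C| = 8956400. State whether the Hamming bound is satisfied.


V_q(n, t) = 81985, q^n = 678223072849, Hamming bound = 8272526, |C| = 8956400 > bound (violated).

Step 1: Compute V_q(n, t) = Σ_{j=0}^3 C(n, j) (q−1)^j.
  j = 0: C(14,0)·(6)^0 = 1·1 = 1.
  j = 1: C(14,1)·(6)^1 = 14·6 = 84.
  j = 2: C(14,2)·(6)^2 = 91·36 = 3276.
  j = 3: C(14,3)·(6)^3 = 364·216 = 78624.
  V_q(n, t) = 1 + 84 + 3276 + 78624 = 81985.
Step 2: q^n = 7^14 = 678223072849.
Step 3: Hamming bound ⌊q^n / V_q(n,t)⌋ = ⌊678223072849/81985⌋ = 8272526.
Step 4: Compare |C| = 8956400 to 8272526: violated.
The claimed |C| lies above the Hamming bound, so no 7-ary code of length 14 with d ≥ 7 can have 8956400 codewords.


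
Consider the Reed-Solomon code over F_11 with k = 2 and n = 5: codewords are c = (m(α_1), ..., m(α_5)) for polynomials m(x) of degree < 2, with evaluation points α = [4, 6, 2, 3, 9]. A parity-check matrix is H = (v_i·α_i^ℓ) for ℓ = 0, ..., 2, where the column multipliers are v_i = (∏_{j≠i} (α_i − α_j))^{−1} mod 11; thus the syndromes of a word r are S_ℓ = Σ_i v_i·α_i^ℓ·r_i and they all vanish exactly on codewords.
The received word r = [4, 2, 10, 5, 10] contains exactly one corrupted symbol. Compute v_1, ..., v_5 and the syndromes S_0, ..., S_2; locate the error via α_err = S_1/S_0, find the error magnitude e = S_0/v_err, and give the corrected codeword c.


S = (4, 8, 5), error at position 3, error magnitude e = 4, c = [4, 2, 6, 5, 10].

Step 1: column multipliers v_i = (∏_{j≠i}(α_i − α_j))^{−1} mod 11.
  i = 1 (α = 4): (4−6)(4−2)(4−3)(4−9) = (−2)·2·1·(−5) = 20 ≡ 9, so v_1 = 9^{−1} = 5 (mod 11).
  i = 2 (α = 6): (6−4)(6−2)(6−3)(6−9) = 2·4·3·(−3) = −72 ≡ 5, so v_2 = 5^{−1} = 9 (mod 11).
  i = 3 (α = 2): (2−4)(2−6)(2−3)(2−9) = (−2)·(−4)·(−1)·(−7) = 56 ≡ 1, so v_3 = 1^{−1} = 1 (mod 11).
  i = 4 (α = 3): (3−4)(3−6)(3−2)(3−9) = (−1)·(−3)·1·(−6) = −18 ≡ 4, so v_4 = 4^{−1} = 3 (mod 11).
  i = 5 (α = 9): (9−4)(9−6)(9−2)(9−3) = 5·3·7·6 = 630 ≡ 3, so v_5 = 3^{−1} = 4 (mod 11).
  v = [5, 9, 1, 3, 4].
Step 2: syndromes of r = [4, 2, 10, 5, 10] (all sums mod 11).
  S_0 = Σ v_i r_i = 5·4 + 9·2 + 1·10 + 3·5 + 4·10 = 103 ≡ 4.
  S_1 = Σ v_i α_i r_i = 5·4·4 + 9·6·2 + 1·2·10 + 3·3·5 + 4·9·10 = 613 ≡ 8.
  α_i^2 mod 11 = [5, 3, 4, 9, 4].
  S_2 = Σ v_i α_i^2 r_i = 5·5·4 + 9·3·2 + 1·4·10 + 3·9·5 + 4·4·10 = 489 ≡ 5.
  S = (4, 8, 5) ≠ 0, so r is not a codeword (an error is present).
Step 3: locate the error. For a single error e at position i, S_ℓ = v_i·e·α_i^ℓ, so α_err = S_1/S_0.
  S_0^{−1} = 4^{−1} = 3 (mod 11), so α_err = 8·3 = 24 ≡ 2 = α_3. Error position i = 3.
  Consistency check: S_2/S_1 = 5·7 = 35 ≡ 2 = α_err ✓ (single-error assumption holds).
Step 4: error magnitude e = S_0/v_3 = S_0·∏_{j≠3}(α_3 − α_j) = 4·1 = 4 ≡ 4 (mod 11).
Step 5: correct position 3: c_3 = r_3 − e = 10 − 4 ≡ 6 (mod 11). Hence c = [4, 2, 6, 5, 10].
  Check: interpolating c through the α_i gives m(x) = 8 + 10·x (degree < 2) with m(α_i) = c_i for every i, so c is indeed a codeword.


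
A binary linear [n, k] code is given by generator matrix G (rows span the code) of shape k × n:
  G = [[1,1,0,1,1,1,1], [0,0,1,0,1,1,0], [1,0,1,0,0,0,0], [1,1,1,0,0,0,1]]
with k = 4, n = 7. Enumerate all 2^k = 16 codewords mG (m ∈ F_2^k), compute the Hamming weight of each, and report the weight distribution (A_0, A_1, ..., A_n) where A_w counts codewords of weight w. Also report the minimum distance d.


Weight distribution: A_0 = 1, A_1 = 1, A_2 = 2, A_3 = 4, A_4 = 3, A_5 = 3, A_6 = 2. Minimum distance d = 1.

Enumerate all 2^4 = 16 messages m ∈ F_2^4.
For each, compute codeword c = mG in F_2^7, then tally its weight.
  m = 0000 → c = 0000000, weight = 0.
  m = 1000 → c = 1101111, weight = 6.
  m = 0100 → c = 0010110, weight = 3.
  m = 1100 → c = 1111001, weight = 5.
  m = 0010 → c = 1010000, weight = 2.
  m = 1010 → c = 0111111, weight = 6.
  m = 0110 → c = 1000110, weight = 3.
  m = 1110 → c = 0101001, weight = 3.
  m = 0001 → c = 1110001, weight = 4.
  m = 1001 → c = 0011110, weight = 4.
  m = 0101 → c = 1100111, weight = 5.
  m = 1101 → c = 0001000, weight = 1.
  m = 0011 → c = 0100001, weight = 2.
  m = 1011 → c = 1001110, weight = 4.
  m = 0111 → c = 0110111, weight = 5.
  m = 1111 → c = 1011000, weight = 3.
Tally weights:
  weight 0: 1 codewords.
  weight 1: 1 codewords.
  weight 2: 2 codewords.
  weight 3: 4 codewords.
  weight 4: 3 codewords.
  weight 5: 3 codewords.
  weight 6: 2 codewords.
Minimum distance d = smallest w > 0 with A_w > 0 = 1.
Sanity: Σ A_w = 16 = 2^4 = 16 ✓.


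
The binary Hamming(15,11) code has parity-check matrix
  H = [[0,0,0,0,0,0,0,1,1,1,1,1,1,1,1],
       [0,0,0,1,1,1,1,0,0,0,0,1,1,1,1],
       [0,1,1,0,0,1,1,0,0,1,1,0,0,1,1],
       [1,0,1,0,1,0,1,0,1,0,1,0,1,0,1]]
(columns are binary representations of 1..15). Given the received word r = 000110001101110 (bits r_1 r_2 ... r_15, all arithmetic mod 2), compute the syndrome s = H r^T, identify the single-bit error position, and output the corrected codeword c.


s = (1, 1, 0, 1)^T, error position = 13, corrected codeword c = 000110001101010

Compute s = H r^T mod 2 one row at a time:
  s_1 = 0 + 1 + 1 + 0 + 1 + 1 + 1 + 0 = 5 ≡ 1 (mod 2).
  s_2 = 1 + 1 + 0 + 0 + 1 + 1 + 1 + 0 = 5 ≡ 1 (mod 2).
  s_3 = 0 + 0 + 0 + 0 + 1 + 0 + 1 + 0 = 2 ≡ 0 (mod 2).
  s_4 = 0 + 0 + 1 + 0 + 1 + 0 + 1 + 0 = 3 ≡ 1 (mod 2).
s = (1, 1, 0, 1)^T — this equals column 13 of H (binary 1101), so error is at position 13.
Correct: flip bit 13 of r = 000110001101110 to get c = 000110001101010.


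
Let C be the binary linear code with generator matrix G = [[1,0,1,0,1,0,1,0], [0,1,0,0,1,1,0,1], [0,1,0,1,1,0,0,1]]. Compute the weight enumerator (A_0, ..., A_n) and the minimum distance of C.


Weight distribution: A_0 = 1, A_2 = 1, A_4 = 3, A_6 = 3. Minimum distance d = 2.

Enumerate all 2^3 = 8 messages m ∈ F_2^3.
For each, compute codeword c = mG in F_2^8, then tally its weight.
  m = 000 → c = 00000000, weight = 0.
  m = 100 → c = 10101010, weight = 4.
  m = 010 → c = 01001101, weight = 4.
  m = 110 → c = 11100111, weight = 6.
  m = 001 → c = 01011001, weight = 4.
  m = 101 → c = 11110011, weight = 6.
  m = 011 → c = 00010100, weight = 2.
  m = 111 → c = 10111110, weight = 6.
Tally weights:
  weight 0: 1 codewords.
  weight 2: 1 codewords.
  weight 4: 3 codewords.
  weight 6: 3 codewords.
Minimum distance d = smallest w > 0 with A_w > 0 = 2.
Sanity: Σ A_w = 8 = 2^3 = 8 ✓.


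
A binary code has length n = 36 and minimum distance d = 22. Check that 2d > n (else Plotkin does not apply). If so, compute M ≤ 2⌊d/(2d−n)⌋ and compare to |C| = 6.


Plotkin bound M ≤ 4; given |C| = 6 > bound (violated).

Check applicability: 2d = 44, n = 36.
2d − n = 8 > 0, so Plotkin applies.
Compute d/(2d−n) = 22/8 ≈ 2.7500.
⌊d/(2d−n)⌋ = 2.
Plotkin bound: M ≤ 2·2 = 4.
Given |C| = 6, check: VIOLATED.
This |C| is above the Plotkin bound, so no binary code with n = 36, d = 22 and 6 codewords exists.


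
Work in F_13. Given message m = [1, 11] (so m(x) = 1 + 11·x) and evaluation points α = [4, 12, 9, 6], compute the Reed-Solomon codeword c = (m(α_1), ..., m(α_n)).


c = [6, 3, 9, 2]

Message polynomial: m(x) = 1 + 11·x (mod 13).
For each evaluation point α_i, compute m(α_i) mod 13:
  α_1 = 4: Horner steps 11 → 6, so m(4) = 6.
  α_2 = 12: Horner steps 11 → 3, so m(12) = 3.
  α_3 = 9: Horner steps 11 → 9, so m(9) = 9.
  α_4 = 6: Horner steps 11 → 2, so m(6) = 2.
Codeword c = [6, 3, 9, 2] ∈ F_13^4.


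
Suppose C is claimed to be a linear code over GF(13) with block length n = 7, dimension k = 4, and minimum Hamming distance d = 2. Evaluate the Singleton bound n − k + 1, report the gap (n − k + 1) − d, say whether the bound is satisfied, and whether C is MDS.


Singleton RHS = n − k + 1 = 4, slack = 2, bound satisfied, not MDS.

Singleton bound: d ≤ n − k + 1.
Here n = 7, k = 4, so n − k + 1 = 4.
Given d = 2, check d ≤ 4: YES.
Slack = (n − k + 1) − d = 2.
The code is NOT MDS (slack = 2 > 0).
Description: the claimed parameters are [7, 4, 2]_13; such a code would be non-MDS.


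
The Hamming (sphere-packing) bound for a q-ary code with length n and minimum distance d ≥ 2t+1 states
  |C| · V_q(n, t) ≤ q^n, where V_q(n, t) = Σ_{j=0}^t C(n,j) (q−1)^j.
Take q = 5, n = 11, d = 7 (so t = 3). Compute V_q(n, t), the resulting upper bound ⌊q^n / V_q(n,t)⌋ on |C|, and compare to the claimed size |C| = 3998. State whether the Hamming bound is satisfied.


V_q(n, t) = 11485, q^n = 48828125, Hamming bound = 4251, |C| = 3998 ≤ bound (satisfied).

Step 1: Compute V_q(n, t) = Σ_{j=0}^3 C(n, j) (q−1)^j.
  j = 0: C(11,0)·(4)^0 = 1·1 = 1.
  j = 1: C(11,1)·(4)^1 = 11·4 = 44.
  j = 2: C(11,2)·(4)^2 = 55·16 = 880.
  j = 3: C(11,3)·(4)^3 = 165·64 = 10560.
  V_q(n, t) = 1 + 44 + 880 + 10560 = 11485.
Step 2: q^n = 5^11 = 48828125.
Step 3: Hamming bound ⌊q^n / V_q(n,t)⌋ = ⌊48828125/11485⌋ = 4251.
Step 4: Compare |C| = 3998 to 4251: satisfied.
The claimed |C| lies below the Hamming bound.


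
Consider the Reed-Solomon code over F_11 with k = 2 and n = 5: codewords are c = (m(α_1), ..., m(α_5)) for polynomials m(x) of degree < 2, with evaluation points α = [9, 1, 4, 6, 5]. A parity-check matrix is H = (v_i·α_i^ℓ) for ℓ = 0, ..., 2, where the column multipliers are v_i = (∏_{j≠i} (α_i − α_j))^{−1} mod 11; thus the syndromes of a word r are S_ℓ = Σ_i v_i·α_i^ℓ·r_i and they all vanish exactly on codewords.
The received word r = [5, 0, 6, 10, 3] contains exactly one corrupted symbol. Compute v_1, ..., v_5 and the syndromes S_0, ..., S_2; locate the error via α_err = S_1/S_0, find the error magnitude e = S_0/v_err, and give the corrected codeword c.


S = (10, 6, 8), error at position 5, error magnitude e = 6, c = [5, 0, 6, 10, 8].

Step 1: column multipliers v_i = (∏_{j≠i}(α_i − α_j))^{−1} mod 11.
  i = 1 (α = 9): (9−1)(9−4)(9−6)(9−5) = 8·5·3·4 = 480 ≡ 7, so v_1 = 7^{−1} = 8 (mod 11).
  i = 2 (α = 1): (1−9)(1−4)(1−6)(1−5) = (−8)·(−3)·(−5)·(−4) = 480 ≡ 7, so v_2 = 7^{−1} = 8 (mod 11).
  i = 3 (α = 4): (4−9)(4−1)(4−6)(4−5) = (−5)·3·(−2)·(−1) = −30 ≡ 3, so v_3 = 3^{−1} = 4 (mod 11).
  i = 4 (α = 6): (6−9)(6−1)(6−4)(6−5) = (−3)·5·2·1 = −30 ≡ 3, so v_4 = 3^{−1} = 4 (mod 11).
  i = 5 (α = 5): (5−9)(5−1)(5−4)(5−6) = (−4)·4·1·(−1) = 16 ≡ 5, so v_5 = 5^{−1} = 9 (mod 11).
  v = [8, 8, 4, 4, 9].
Step 2: syndromes of r = [5, 0, 6, 10, 3] (all sums mod 11).
  S_0 = Σ v_i r_i = 8·5 + 8·0 + 4·6 + 4·10 + 9·3 = 131 ≡ 10.
  S_1 = Σ v_i α_i r_i = 8·9·5 + 8·1·0 + 4·4·6 + 4·6·10 + 9·5·3 = 831 ≡ 6.
  α_i^2 mod 11 = [4, 1, 5, 3, 3].
  S_2 = Σ v_i α_i^2 r_i = 8·4·5 + 8·1·0 + 4·5·6 + 4·3·10 + 9·3·3 = 481 ≡ 8.
  S = (10, 6, 8) ≠ 0, so r is not a codeword (an error is present).
Step 3: locate the error. For a single error e at position i, S_ℓ = v_i·e·α_i^ℓ, so α_err = S_1/S_0.
  S_0^{−1} = 10^{−1} = 10 (mod 11), so α_err = 6·10 = 60 ≡ 5 = α_5. Error position i = 5.
  Consistency check: S_2/S_1 = 8·2 = 16 ≡ 5 = α_err ✓ (single-error assumption holds).
Step 4: error magnitude e = S_0/v_5 = S_0·∏_{j≠5}(α_5 − α_j) = 10·5 = 50 ≡ 6 (mod 11).
Step 5: correct position 5: c_5 = r_5 − e = 3 − 6 ≡ 8 (mod 11). Hence c = [5, 0, 6, 10, 8].
  Check: interpolating c through the α_i gives m(x) = 9 + 2·x (degree < 2) with m(α_i) = c_i for every i, so c is indeed a codeword.


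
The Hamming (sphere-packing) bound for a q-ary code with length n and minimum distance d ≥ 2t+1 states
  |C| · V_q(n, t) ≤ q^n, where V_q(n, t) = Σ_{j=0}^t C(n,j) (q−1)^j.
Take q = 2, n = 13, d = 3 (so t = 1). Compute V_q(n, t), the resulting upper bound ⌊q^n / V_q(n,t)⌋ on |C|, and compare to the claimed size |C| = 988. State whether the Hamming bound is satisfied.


V_q(n, t) = 14, q^n = 8192, Hamming bound = 585, |C| = 988 > bound (violated).

Step 1: Compute V_q(n, t) = Σ_{j=0}^1 C(n, j) (q−1)^j.
  j = 0: C(13,0)·(1)^0 = 1·1 = 1.
  j = 1: C(13,1)·(1)^1 = 13·1 = 13.
  V_q(n, t) = 1 + 13 = 14.
Step 2: q^n = 2^13 = 8192.
Step 3: Hamming bound ⌊q^n / V_q(n,t)⌋ = ⌊8192/14⌋ = 585.
Step 4: Compare |C| = 988 to 585: violated.
The claimed |C| lies above the Hamming bound, so no 2-ary code of length 13 with d ≥ 3 can have 988 codewords.


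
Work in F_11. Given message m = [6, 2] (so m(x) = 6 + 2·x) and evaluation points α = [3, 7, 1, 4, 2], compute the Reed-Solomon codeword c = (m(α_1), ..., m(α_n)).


c = [1, 9, 8, 3, 10]

Message polynomial: m(x) = 6 + 2·x (mod 11).
For each evaluation point α_i, compute m(α_i) mod 11:
  α_1 = 3: Horner steps 2 → 1, so m(3) = 1.
  α_2 = 7: Horner steps 2 → 9, so m(7) = 9.
  α_3 = 1: Horner steps 2 → 8, so m(1) = 8.
  α_4 = 4: Horner steps 2 → 3, so m(4) = 3.
  α_5 = 2: Horner steps 2 → 10, so m(2) = 10.
Codeword c = [1, 9, 8, 3, 10] ∈ F_11^5.


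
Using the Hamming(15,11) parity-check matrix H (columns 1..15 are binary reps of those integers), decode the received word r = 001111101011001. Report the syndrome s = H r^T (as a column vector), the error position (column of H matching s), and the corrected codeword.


s = (0, 0, 1, 0)^T, error position = 2, corrected codeword c = 011111101011001

Compute s = H r^T mod 2 one row at a time:
  s_1 = 0 + 1 + 0 + 1 + 1 + 0 + 0 + 1 = 4 ≡ 0 (mod 2).
  s_2 = 1 + 1 + 1 + 1 + 1 + 0 + 0 + 1 = 6 ≡ 0 (mod 2).
  s_3 = 0 + 1 + 1 + 1 + 0 + 1 + 0 + 1 = 5 ≡ 1 (mod 2).
  s_4 = 0 + 1 + 1 + 1 + 1 + 1 + 0 + 1 = 6 ≡ 0 (mod 2).
s = (0, 0, 1, 0)^T — this equals column 2 of H (binary 0010), so error is at position 2.
Correct: flip bit 2 of r = 001111101011001 to get c = 011111101011001.


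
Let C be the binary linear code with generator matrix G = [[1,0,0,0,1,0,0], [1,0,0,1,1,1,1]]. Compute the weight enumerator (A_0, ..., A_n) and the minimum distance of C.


Weight distribution: A_0 = 1, A_2 = 1, A_3 = 1, A_5 = 1. Minimum distance d = 2.

Enumerate all 2^2 = 4 messages m ∈ F_2^2.
For each, compute codeword c = mG in F_2^7, then tally its weight.
  m = 00 → c = 0000000, weight = 0.
  m = 10 → c = 1000100, weight = 2.
  m = 01 → c = 1001111, weight = 5.
  m = 11 → c = 0001011, weight = 3.
Tally weights:
  weight 0: 1 codewords.
  weight 2: 1 codewords.
  weight 3: 1 codewords.
  weight 5: 1 codewords.
Minimum distance d = smallest w > 0 with A_w > 0 = 2.
Sanity: Σ A_w = 4 = 2^2 = 4 ✓.


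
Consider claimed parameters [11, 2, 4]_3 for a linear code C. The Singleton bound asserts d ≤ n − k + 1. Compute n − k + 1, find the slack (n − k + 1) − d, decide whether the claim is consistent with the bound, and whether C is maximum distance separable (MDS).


Singleton RHS = n − k + 1 = 10, slack = 6, bound satisfied, not MDS.

Singleton bound: d ≤ n − k + 1.
Here n = 11, k = 2, so n − k + 1 = 10.
Given d = 4, check d ≤ 10: YES.
Slack = (n − k + 1) − d = 6.
The code is NOT MDS (slack = 6 > 0).
Description: the claimed parameters are [11, 2, 4]_3; such a code would be non-MDS.


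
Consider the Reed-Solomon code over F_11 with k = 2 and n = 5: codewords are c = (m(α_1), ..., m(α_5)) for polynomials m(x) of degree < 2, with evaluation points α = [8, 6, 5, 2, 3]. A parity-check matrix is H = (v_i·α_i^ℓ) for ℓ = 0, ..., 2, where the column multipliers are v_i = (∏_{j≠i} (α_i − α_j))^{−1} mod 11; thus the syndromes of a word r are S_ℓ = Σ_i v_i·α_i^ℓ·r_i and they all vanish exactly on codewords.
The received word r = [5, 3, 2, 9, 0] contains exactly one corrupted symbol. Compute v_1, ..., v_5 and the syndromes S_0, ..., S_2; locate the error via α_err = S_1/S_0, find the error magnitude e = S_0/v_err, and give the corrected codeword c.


S = (9, 7, 3), error at position 4, error magnitude e = 10, c = [5, 3, 2, 10, 0].

Step 1: column multipliers v_i = (∏_{j≠i}(α_i − α_j))^{−1} mod 11.
  i = 1 (α = 8): (8−6)(8−5)(8−2)(8−3) = 2·3·6·5 = 180 ≡ 4, so v_1 = 4^{−1} = 3 (mod 11).
  i = 2 (α = 6): (6−8)(6−5)(6−2)(6−3) = (−2)·1·4·3 = −24 ≡ 9, so v_2 = 9^{−1} = 5 (mod 11).
  i = 3 (α = 5): (5−8)(5−6)(5−2)(5−3) = (−3)·(−1)·3·2 = 18 ≡ 7, so v_3 = 7^{−1} = 8 (mod 11).
  i = 4 (α = 2): (2−8)(2−6)(2−5)(2−3) = (−6)·(−4)·(−3)·(−1) = 72 ≡ 6, so v_4 = 6^{−1} = 2 (mod 11).
  i = 5 (α = 3): (3−8)(3−6)(3−5)(3−2) = (−5)·(−3)·(−2)·1 = −30 ≡ 3, so v_5 = 3^{−1} = 4 (mod 11).
  v = [3, 5, 8, 2, 4].
Step 2: syndromes of r = [5, 3, 2, 9, 0] (all sums mod 11).
  S_0 = Σ v_i r_i = 3·5 + 5·3 + 8·2 + 2·9 + 4·0 = 64 ≡ 9.
  S_1 = Σ v_i α_i r_i = 3·8·5 + 5·6·3 + 8·5·2 + 2·2·9 + 4·3·0 = 326 ≡ 7.
  α_i^2 mod 11 = [9, 3, 3, 4, 9].
  S_2 = Σ v_i α_i^2 r_i = 3·9·5 + 5·3·3 + 8·3·2 + 2·4·9 + 4·9·0 = 300 ≡ 3.
  S = (9, 7, 3) ≠ 0, so r is not a codeword (an error is present).
Step 3: locate the error. For a single error e at position i, S_ℓ = v_i·e·α_i^ℓ, so α_err = S_1/S_0.
  S_0^{−1} = 9^{−1} = 5 (mod 11), so α_err = 7·5 = 35 ≡ 2 = α_4. Error position i = 4.
  Consistency check: S_2/S_1 = 3·8 = 24 ≡ 2 = α_err ✓ (single-error assumption holds).
Step 4: error magnitude e = S_0/v_4 = S_0·∏_{j≠4}(α_4 − α_j) = 9·6 = 54 ≡ 10 (mod 11).
Step 5: correct position 4: c_4 = r_4 − e = 9 − 10 ≡ 10 (mod 11). Hence c = [5, 3, 2, 10, 0].
  Check: interpolating c through the α_i gives m(x) = 8 + 1·x (degree < 2) with m(α_i) = c_i for every i, so c is indeed a codeword.


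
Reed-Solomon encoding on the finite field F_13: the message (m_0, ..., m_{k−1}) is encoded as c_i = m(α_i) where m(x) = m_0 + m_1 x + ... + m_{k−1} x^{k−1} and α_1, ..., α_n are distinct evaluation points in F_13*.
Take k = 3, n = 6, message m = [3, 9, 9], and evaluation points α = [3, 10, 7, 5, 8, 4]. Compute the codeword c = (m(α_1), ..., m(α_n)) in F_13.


c = [7, 5, 0, 0, 1, 1]

Message polynomial: m(x) = 3 + 9·x + 9·x^2 (mod 13).
For each evaluation point α_i, compute m(α_i) mod 13:
  α_1 = 3: Horner steps 9 → 10 → 7, so m(3) = 7.
  α_2 = 10: Horner steps 9 → 8 → 5, so m(10) = 5.
  α_3 = 7: Horner steps 9 → 7 → 0, so m(7) = 0.
  α_4 = 5: Horner steps 9 → 2 → 0, so m(5) = 0.
  α_5 = 8: Horner steps 9 → 3 → 1, so m(8) = 1.
  α_6 = 4: Horner steps 9 → 6 → 1, so m(4) = 1.
Codeword c = [7, 5, 0, 0, 1, 1] ∈ F_13^6.


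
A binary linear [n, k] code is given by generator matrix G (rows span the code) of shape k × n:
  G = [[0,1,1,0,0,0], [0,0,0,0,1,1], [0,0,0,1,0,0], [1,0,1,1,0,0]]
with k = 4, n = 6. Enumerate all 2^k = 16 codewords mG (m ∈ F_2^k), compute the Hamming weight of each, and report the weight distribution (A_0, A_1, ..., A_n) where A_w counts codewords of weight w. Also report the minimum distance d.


Weight distribution: A_0 = 1, A_1 = 1, A_2 = 4, A_3 = 4, A_4 = 3, A_5 = 3. Minimum distance d = 1.

Enumerate all 2^4 = 16 messages m ∈ F_2^4.
For each, compute codeword c = mG in F_2^6, then tally its weight.
  m = 0000 → c = 000000, weight = 0.
  m = 1000 → c = 011000, weight = 2.
  m = 0100 → c = 000011, weight = 2.
  m = 1100 → c = 011011, weight = 4.
  m = 0010 → c = 000100, weight = 1.
  m = 1010 → c = 011100, weight = 3.
  m = 0110 → c = 000111, weight = 3.
  m = 1110 → c = 011111, weight = 5.
  m = 0001 → c = 101100, weight = 3.
  m = 1001 → c = 110100, weight = 3.
  m = 0101 → c = 101111, weight = 5.
  m = 1101 → c = 110111, weight = 5.
  m = 0011 → c = 101000, weight = 2.
  m = 1011 → c = 110000, weight = 2.
  m = 0111 → c = 101011, weight = 4.
  m = 1111 → c = 110011, weight = 4.
Tally weights:
  weight 0: 1 codewords.
  weight 1: 1 codewords.
  weight 2: 4 codewords.
  weight 3: 4 codewords.
  weight 4: 3 codewords.
  weight 5: 3 codewords.
Minimum distance d = smallest w > 0 with A_w > 0 = 1.
Sanity: Σ A_w = 16 = 2^4 = 16 ✓.


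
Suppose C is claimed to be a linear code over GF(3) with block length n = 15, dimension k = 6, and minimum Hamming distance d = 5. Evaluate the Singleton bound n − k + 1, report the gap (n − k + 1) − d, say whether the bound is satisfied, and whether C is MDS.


Singleton RHS = n − k + 1 = 10, slack = 5, bound satisfied, not MDS.

Singleton bound: d ≤ n − k + 1.
Here n = 15, k = 6, so n − k + 1 = 10.
Given d = 5, check d ≤ 10: YES.
Slack = (n − k + 1) − d = 5.
The code is NOT MDS (slack = 5 > 0).
Description: the claimed parameters are [15, 6, 5]_3; such a code would be non-MDS.


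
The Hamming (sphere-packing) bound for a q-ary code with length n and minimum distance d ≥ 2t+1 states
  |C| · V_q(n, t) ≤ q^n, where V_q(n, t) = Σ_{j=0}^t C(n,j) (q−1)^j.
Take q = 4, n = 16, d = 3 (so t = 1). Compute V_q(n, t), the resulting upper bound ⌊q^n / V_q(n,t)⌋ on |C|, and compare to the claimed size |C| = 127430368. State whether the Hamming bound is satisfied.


V_q(n, t) = 49, q^n = 4294967296, Hamming bound = 87652393, |C| = 127430368 > bound (violated).

Step 1: Compute V_q(n, t) = Σ_{j=0}^1 C(n, j) (q−1)^j.
  j = 0: C(16,0)·(3)^0 = 1·1 = 1.
  j = 1: C(16,1)·(3)^1 = 16·3 = 48.
  V_q(n, t) = 1 + 48 = 49.
Step 2: q^n = 4^16 = 4294967296.
Step 3: Hamming bound ⌊q^n / V_q(n,t)⌋ = ⌊4294967296/49⌋ = 87652393.
Step 4: Compare |C| = 127430368 to 87652393: violated.
The claimed |C| lies above the Hamming bound, so no 4-ary code of length 16 with d ≥ 3 can have 127430368 codewords.


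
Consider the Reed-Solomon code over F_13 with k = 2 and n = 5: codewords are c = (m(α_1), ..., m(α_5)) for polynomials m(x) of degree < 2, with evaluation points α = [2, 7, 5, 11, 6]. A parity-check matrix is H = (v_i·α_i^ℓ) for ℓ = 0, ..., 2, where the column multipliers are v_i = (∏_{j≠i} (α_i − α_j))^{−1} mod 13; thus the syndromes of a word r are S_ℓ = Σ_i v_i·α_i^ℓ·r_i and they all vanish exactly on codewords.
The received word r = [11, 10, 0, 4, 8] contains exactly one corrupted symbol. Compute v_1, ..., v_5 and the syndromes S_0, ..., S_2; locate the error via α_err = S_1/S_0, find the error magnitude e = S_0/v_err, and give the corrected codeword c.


S = (6, 10, 8), error at position 5, error magnitude e = 3, c = [11, 10, 0, 4, 5].

Step 1: column multipliers v_i = (∏_{j≠i}(α_i − α_j))^{−1} mod 13.
  i = 1 (α = 2): (2−7)(2−5)(2−11)(2−6) = (−5)·(−3)·(−9)·(−4) = 540 ≡ 7, so v_1 = 7^{−1} = 2 (mod 13).
  i = 2 (α = 7): (7−2)(7−5)(7−11)(7−6) = 5·2·(−4)·1 = −40 ≡ 12, so v_2 = 12^{−1} = 12 (mod 13).
  i = 3 (α = 5): (5−2)(5−7)(5−11)(5−6) = 3·(−2)·(−6)·(−1) = −36 ≡ 3, so v_3 = 3^{−1} = 9 (mod 13).
  i = 4 (α = 11): (11−2)(11−7)(11−5)(11−6) = 9·4·6·5 = 1080 ≡ 1, so v_4 = 1^{−1} = 1 (mod 13).
  i = 5 (α = 6): (6−2)(6−7)(6−5)(6−11) = 4·(−1)·1·(−5) = 20 ≡ 7, so v_5 = 7^{−1} = 2 (mod 13).
  v = [2, 12, 9, 1, 2].
Step 2: syndromes of r = [11, 10, 0, 4, 8] (all sums mod 13).
  S_0 = Σ v_i r_i = 2·11 + 12·10 + 9·0 + 1·4 + 2·8 = 162 ≡ 6.
  S_1 = Σ v_i α_i r_i = 2·2·11 + 12·7·10 + 9·5·0 + 1·11·4 + 2·6·8 = 1024 ≡ 10.
  α_i^2 mod 13 = [4, 10, 12, 4, 10].
  S_2 = Σ v_i α_i^2 r_i = 2·4·11 + 12·10·10 + 9·12·0 + 1·4·4 + 2·10·8 = 1464 ≡ 8.
  S = (6, 10, 8) ≠ 0, so r is not a codeword (an error is present).
Step 3: locate the error. For a single error e at position i, S_ℓ = v_i·e·α_i^ℓ, so α_err = S_1/S_0.
  S_0^{−1} = 6^{−1} = 11 (mod 13), so α_err = 10·11 = 110 ≡ 6 = α_5. Error position i = 5.
  Consistency check: S_2/S_1 = 8·4 = 32 ≡ 6 = α_err ✓ (single-error assumption holds).
Step 4: error magnitude e = S_0/v_5 = S_0·∏_{j≠5}(α_5 − α_j) = 6·7 = 42 ≡ 3 (mod 13).
Step 5: correct position 5: c_5 = r_5 − e = 8 − 3 ≡ 5 (mod 13). Hence c = [11, 10, 0, 4, 5].
  Check: interpolating c through the α_i gives m(x) = 1 + 5·x (degree < 2) with m(α_i) = c_i for every i, so c is indeed a codeword.


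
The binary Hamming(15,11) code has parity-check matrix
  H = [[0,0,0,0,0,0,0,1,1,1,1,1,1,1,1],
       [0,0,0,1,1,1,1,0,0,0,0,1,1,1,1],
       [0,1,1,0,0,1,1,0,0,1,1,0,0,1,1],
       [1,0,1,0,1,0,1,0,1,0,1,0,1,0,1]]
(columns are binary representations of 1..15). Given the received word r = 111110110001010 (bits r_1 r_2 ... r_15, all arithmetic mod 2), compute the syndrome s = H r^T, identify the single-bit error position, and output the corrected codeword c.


s = (1, 1, 0, 0)^T, error position = 12, corrected codeword c = 111110110000010

Compute s = H r^T mod 2 one row at a time:
  s_1 = 1 + 0 + 0 + 0 + 1 + 0 + 1 + 0 = 3 ≡ 1 (mod 2).
  s_2 = 1 + 1 + 0 + 1 + 1 + 0 + 1 + 0 = 5 ≡ 1 (mod 2).
  s_3 = 1 + 1 + 0 + 1 + 0 + 0 + 1 + 0 = 4 ≡ 0 (mod 2).
  s_4 = 1 + 1 + 1 + 1 + 0 + 0 + 0 + 0 = 4 ≡ 0 (mod 2).
s = (1, 1, 0, 0)^T — this equals column 12 of H (binary 1100), so error is at position 12.
Correct: flip bit 12 of r = 111110110001010 to get c = 111110110000010.


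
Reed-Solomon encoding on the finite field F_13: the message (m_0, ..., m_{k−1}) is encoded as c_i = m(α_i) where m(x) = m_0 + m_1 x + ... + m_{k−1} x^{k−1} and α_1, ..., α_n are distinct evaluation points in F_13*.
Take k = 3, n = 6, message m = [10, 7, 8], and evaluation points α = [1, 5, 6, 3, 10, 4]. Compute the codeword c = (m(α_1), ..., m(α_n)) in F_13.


c = [12, 11, 2, 12, 9, 10]

Message polynomial: m(x) = 10 + 7·x + 8·x^2 (mod 13).
For each evaluation point α_i, compute m(α_i) mod 13:
  α_1 = 1: Horner steps 8 → 2 → 12, so m(1) = 12.
  α_2 = 5: Horner steps 8 → 8 → 11, so m(5) = 11.
  α_3 = 6: Horner steps 8 → 3 → 2, so m(6) = 2.
  α_4 = 3: Horner steps 8 → 5 → 12, so m(3) = 12.
  α_5 = 10: Horner steps 8 → 9 → 9, so m(10) = 9.
  α_6 = 4: Horner steps 8 → 0 → 10, so m(4) = 10.
Codeword c = [12, 11, 2, 12, 9, 10] ∈ F_13^6.


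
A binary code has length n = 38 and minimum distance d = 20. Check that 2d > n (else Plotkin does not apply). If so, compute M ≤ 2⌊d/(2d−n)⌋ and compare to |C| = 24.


Plotkin bound M ≤ 20; given |C| = 24 > bound (violated).

Check applicability: 2d = 40, n = 38.
2d − n = 2 > 0, so Plotkin applies.
Compute d/(2d−n) = 20/2 ≈ 10.0000.
⌊d/(2d−n)⌋ = 10.
Plotkin bound: M ≤ 2·10 = 20.
Given |C| = 24, check: VIOLATED.
This |C| is above the Plotkin bound, so no binary code with n = 38, d = 20 and 24 codewords exists.


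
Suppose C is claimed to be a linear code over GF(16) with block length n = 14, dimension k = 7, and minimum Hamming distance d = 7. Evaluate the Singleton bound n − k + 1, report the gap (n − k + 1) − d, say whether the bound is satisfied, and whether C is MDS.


Singleton RHS = n − k + 1 = 8, slack = 1, bound satisfied, not MDS.

Singleton bound: d ≤ n − k + 1.
Here n = 14, k = 7, so n − k + 1 = 8.
Given d = 7, check d ≤ 8: YES.
Slack = (n − k + 1) − d = 1.
The code is NOT MDS (slack = 1 > 0).
Description: the claimed parameters are [14, 7, 7]_16; such a code would be non-MDS.


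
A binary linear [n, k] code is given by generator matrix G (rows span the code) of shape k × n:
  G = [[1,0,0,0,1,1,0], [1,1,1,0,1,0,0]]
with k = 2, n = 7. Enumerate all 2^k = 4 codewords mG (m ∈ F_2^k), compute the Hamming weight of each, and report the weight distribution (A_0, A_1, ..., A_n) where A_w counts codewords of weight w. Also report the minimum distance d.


Weight distribution: A_0 = 1, A_3 = 2, A_4 = 1. Minimum distance d = 3.

Enumerate all 2^2 = 4 messages m ∈ F_2^2.
For each, compute codeword c = mG in F_2^7, then tally its weight.
  m = 00 → c = 0000000, weight = 0.
  m = 10 → c = 1000110, weight = 3.
  m = 01 → c = 1110100, weight = 4.
  m = 11 → c = 0110010, weight = 3.
Tally weights:
  weight 0: 1 codewords.
  weight 3: 2 codewords.
  weight 4: 1 codewords.
Minimum distance d = smallest w > 0 with A_w > 0 = 3.
Sanity: Σ A_w = 4 = 2^2 = 4 ✓.


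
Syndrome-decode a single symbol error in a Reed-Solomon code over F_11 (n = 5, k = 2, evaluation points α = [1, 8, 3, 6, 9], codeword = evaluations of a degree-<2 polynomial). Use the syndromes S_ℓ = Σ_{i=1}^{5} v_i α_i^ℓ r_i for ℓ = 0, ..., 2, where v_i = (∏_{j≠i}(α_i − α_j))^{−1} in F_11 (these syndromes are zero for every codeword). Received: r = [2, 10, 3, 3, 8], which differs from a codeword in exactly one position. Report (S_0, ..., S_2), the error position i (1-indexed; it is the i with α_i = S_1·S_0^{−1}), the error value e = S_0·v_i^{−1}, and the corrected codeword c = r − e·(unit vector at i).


S = (7, 10, 8), error at position 3, error magnitude e = 5, c = [2, 10, 9, 3, 8].

Step 1: column multipliers v_i = (∏_{j≠i}(α_i − α_j))^{−1} mod 11.
  i = 1 (α = 1): (1−8)(1−3)(1−6)(1−9) = (−7)·(−2)·(−5)·(−8) = 560 ≡ 10, so v_1 = 10^{−1} = 10 (mod 11).
  i = 2 (α = 8): (8−1)(8−3)(8−6)(8−9) = 7·5·2·(−1) = −70 ≡ 7, so v_2 = 7^{−1} = 8 (mod 11).
  i = 3 (α = 3): (3−1)(3−8)(3−6)(3−9) = 2·(−5)·(−3)·(−6) = −180 ≡ 7, so v_3 = 7^{−1} = 8 (mod 11).
  i = 4 (α = 6): (6−1)(6−8)(6−3)(6−9) = 5·(−2)·3·(−3) = 90 ≡ 2, so v_4 = 2^{−1} = 6 (mod 11).
  i = 5 (α = 9): (9−1)(9−8)(9−3)(9−6) = 8·1·6·3 = 144 ≡ 1, so v_5 = 1^{−1} = 1 (mod 11).
  v = [10, 8, 8, 6, 1].
Step 2: syndromes of r = [2, 10, 3, 3, 8] (all sums mod 11).
  S_0 = Σ v_i r_i = 10·2 + 8·10 + 8·3 + 6·3 + 1·8 = 150 ≡ 7.
  S_1 = Σ v_i α_i r_i = 10·1·2 + 8·8·10 + 8·3·3 + 6·6·3 + 1·9·8 = 912 ≡ 10.
  α_i^2 mod 11 = [1, 9, 9, 3, 4].
  S_2 = Σ v_i α_i^2 r_i = 10·1·2 + 8·9·10 + 8·9·3 + 6·3·3 + 1·4·8 = 1042 ≡ 8.
  S = (7, 10, 8) ≠ 0, so r is not a codeword (an error is present).
Step 3: locate the error. For a single error e at position i, S_ℓ = v_i·e·α_i^ℓ, so α_err = S_1/S_0.
  S_0^{−1} = 7^{−1} = 8 (mod 11), so α_err = 10·8 = 80 ≡ 3 = α_3. Error position i = 3.
  Consistency check: S_2/S_1 = 8·10 = 80 ≡ 3 = α_err ✓ (single-error assumption holds).
Step 4: error magnitude e = S_0/v_3 = S_0·∏_{j≠3}(α_3 − α_j) = 7·7 = 49 ≡ 5 (mod 11).
Step 5: correct position 3: c_3 = r_3 − e = 3 − 5 ≡ 9 (mod 11). Hence c = [2, 10, 9, 3, 8].
  Check: interpolating c through the α_i gives m(x) = 4 + 9·x (degree < 2) with m(α_i) = c_i for every i, so c is indeed a codeword.


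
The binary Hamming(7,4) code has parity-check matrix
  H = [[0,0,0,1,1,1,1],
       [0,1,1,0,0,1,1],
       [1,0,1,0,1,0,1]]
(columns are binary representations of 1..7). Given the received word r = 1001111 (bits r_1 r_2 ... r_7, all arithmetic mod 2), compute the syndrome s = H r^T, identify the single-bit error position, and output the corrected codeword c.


s = (0, 0, 1)^T, error position = 1, corrected codeword c = 0001111

Compute s = H r^T mod 2 one row at a time:
  s_1 = 1 + 1 + 1 + 1 = 4 ≡ 0 (mod 2).
  s_2 = 0 + 0 + 1 + 1 = 2 ≡ 0 (mod 2).
  s_3 = 1 + 0 + 1 + 1 = 3 ≡ 1 (mod 2).
s = (0, 0, 1)^T — this equals column 1 of H (binary 001), so error is at position 1.
Correct: flip bit 1 of r = 1001111 to get c = 0001111.


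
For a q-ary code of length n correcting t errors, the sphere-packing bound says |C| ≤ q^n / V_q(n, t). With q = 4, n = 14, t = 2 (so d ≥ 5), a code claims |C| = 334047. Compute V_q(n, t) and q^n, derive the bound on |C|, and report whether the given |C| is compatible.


V_q(n, t) = 862, q^n = 268435456, Hamming bound = 311410, |C| = 334047 > bound (violated).

Step 1: Compute V_q(n, t) = Σ_{j=0}^2 C(n, j) (q−1)^j.
  j = 0: C(14,0)·(3)^0 = 1·1 = 1.
  j = 1: C(14,1)·(3)^1 = 14·3 = 42.
  j = 2: C(14,2)·(3)^2 = 91·9 = 819.
  V_q(n, t) = 1 + 42 + 819 = 862.
Step 2: q^n = 4^14 = 268435456.
Step 3: Hamming bound ⌊q^n / V_q(n,t)⌋ = ⌊268435456/862⌋ = 311410.
Step 4: Compare |C| = 334047 to 311410: violated.
The claimed |C| lies above the Hamming bound, so no 4-ary code of length 14 with d ≥ 5 can have 334047 codewords.


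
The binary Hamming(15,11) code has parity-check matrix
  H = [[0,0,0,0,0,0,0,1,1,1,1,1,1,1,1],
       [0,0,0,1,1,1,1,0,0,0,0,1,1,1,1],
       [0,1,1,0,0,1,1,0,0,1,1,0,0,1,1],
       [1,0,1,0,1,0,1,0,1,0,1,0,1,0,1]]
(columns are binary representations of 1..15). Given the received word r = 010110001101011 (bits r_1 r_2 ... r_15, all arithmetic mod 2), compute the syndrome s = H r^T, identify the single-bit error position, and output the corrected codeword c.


s = (1, 1, 0, 1)^T, error position = 13, corrected codeword c = 010110001101111

Compute s = H r^T mod 2 one row at a time:
  s_1 = 0 + 1 + 1 + 0 + 1 + 0 + 1 + 1 = 5 ≡ 1 (mod 2).
  s_2 = 1 + 1 + 0 + 0 + 1 + 0 + 1 + 1 = 5 ≡ 1 (mod 2).
  s_3 = 1 + 0 + 0 + 0 + 1 + 0 + 1 + 1 = 4 ≡ 0 (mod 2).
  s_4 = 0 + 0 + 1 + 0 + 1 + 0 + 0 + 1 = 3 ≡ 1 (mod 2).
s = (1, 1, 0, 1)^T — this equals column 13 of H (binary 1101), so error is at position 13.
Correct: flip bit 13 of r = 010110001101011 to get c = 010110001101111.


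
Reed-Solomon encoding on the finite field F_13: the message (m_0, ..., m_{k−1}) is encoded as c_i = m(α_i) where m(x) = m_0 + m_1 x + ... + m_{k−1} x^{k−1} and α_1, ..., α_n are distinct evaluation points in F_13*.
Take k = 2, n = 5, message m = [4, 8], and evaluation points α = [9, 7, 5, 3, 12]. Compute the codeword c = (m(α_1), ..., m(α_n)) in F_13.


c = [11, 8, 5, 2, 9]

Message polynomial: m(x) = 4 + 8·x (mod 13).
For each evaluation point α_i, compute m(α_i) mod 13:
  α_1 = 9: Horner steps 8 → 11, so m(9) = 11.
  α_2 = 7: Horner steps 8 → 8, so m(7) = 8.
  α_3 = 5: Horner steps 8 → 5, so m(5) = 5.
  α_4 = 3: Horner steps 8 → 2, so m(3) = 2.
  α_5 = 12: Horner steps 8 → 9, so m(12) = 9.
Codeword c = [11, 8, 5, 2, 9] ∈ F_13^5.


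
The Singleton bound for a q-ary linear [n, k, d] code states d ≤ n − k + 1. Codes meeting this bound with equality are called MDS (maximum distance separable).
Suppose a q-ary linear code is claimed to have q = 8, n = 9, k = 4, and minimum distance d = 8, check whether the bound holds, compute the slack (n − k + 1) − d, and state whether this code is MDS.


Singleton RHS = n − k + 1 = 6, slack = -2, bound violated (no such code; not MDS).

Singleton bound: d ≤ n − k + 1.
Here n = 9, k = 4, so n − k + 1 = 6.
Given d = 8, check d ≤ 6: NO.
Slack = (n − k + 1) − d = -2.
The slack is negative: d = 8 exceeds n − k + 1 = 6 by 2, so the Singleton bound is violated and no linear [9, 4, 8]_8 code can exist. In particular it is not MDS (MDS requires d = n − k + 1 exactly).
Description: the claimed parameters are [9, 4, 8]_8; such a code would be impossible (violates the Singleton bound).


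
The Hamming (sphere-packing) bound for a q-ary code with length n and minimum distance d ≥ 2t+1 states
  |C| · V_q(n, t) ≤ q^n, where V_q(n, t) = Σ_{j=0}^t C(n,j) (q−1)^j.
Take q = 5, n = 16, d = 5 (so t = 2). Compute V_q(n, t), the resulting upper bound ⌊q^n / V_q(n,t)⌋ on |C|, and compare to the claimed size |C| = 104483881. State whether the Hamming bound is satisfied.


V_q(n, t) = 1985, q^n = 152587890625, Hamming bound = 76870473, |C| = 104483881 > bound (violated).

Step 1: Compute V_q(n, t) = Σ_{j=0}^2 C(n, j) (q−1)^j.
  j = 0: C(16,0)·(4)^0 = 1·1 = 1.
  j = 1: C(16,1)·(4)^1 = 16·4 = 64.
  j = 2: C(16,2)·(4)^2 = 120·16 = 1920.
  V_q(n, t) = 1 + 64 + 1920 = 1985.
Step 2: q^n = 5^16 = 152587890625.
Step 3: Hamming bound ⌊q^n / V_q(n,t)⌋ = ⌊152587890625/1985⌋ = 76870473.
Step 4: Compare |C| = 104483881 to 76870473: violated.
The claimed |C| lies above the Hamming bound, so no 5-ary code of length 16 with d ≥ 5 can have 104483881 codewords.


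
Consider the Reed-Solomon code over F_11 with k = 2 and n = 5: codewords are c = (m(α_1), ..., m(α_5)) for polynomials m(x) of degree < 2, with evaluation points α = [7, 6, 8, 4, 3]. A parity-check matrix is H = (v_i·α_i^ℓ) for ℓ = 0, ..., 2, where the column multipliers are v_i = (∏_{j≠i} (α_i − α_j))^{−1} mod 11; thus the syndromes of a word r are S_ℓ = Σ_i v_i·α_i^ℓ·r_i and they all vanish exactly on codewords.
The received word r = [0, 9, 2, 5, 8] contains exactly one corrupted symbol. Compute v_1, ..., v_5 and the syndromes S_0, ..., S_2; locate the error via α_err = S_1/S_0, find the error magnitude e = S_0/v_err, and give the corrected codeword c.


S = (1, 3, 9), error at position 5, error magnitude e = 5, c = [0, 9, 2, 5, 3].

Step 1: column multipliers v_i = (∏_{j≠i}(α_i − α_j))^{−1} mod 11.
  i = 1 (α = 7): (7−6)(7−8)(7−4)(7−3) = 1·(−1)·3·4 = −12 ≡ 10, so v_1 = 10^{−1} = 10 (mod 11).
  i = 2 (α = 6): (6−7)(6−8)(6−4)(6−3) = (−1)·(−2)·2·3 = 12 ≡ 1, so v_2 = 1^{−1} = 1 (mod 11).
  i = 3 (α = 8): (8−7)(8−6)(8−4)(8−3) = 1·2·4·5 = 40 ≡ 7, so v_3 = 7^{−1} = 8 (mod 11).
  i = 4 (α = 4): (4−7)(4−6)(4−8)(4−3) = (−3)·(−2)·(−4)·1 = −24 ≡ 9, so v_4 = 9^{−1} = 5 (mod 11).
  i = 5 (α = 3): (3−7)(3−6)(3−8)(3−4) = (−4)·(−3)·(−5)·(−1) = 60 ≡ 5, so v_5 = 5^{−1} = 9 (mod 11).
  v = [10, 1, 8, 5, 9].
Step 2: syndromes of r = [0, 9, 2, 5, 8] (all sums mod 11).
  S_0 = Σ v_i r_i = 10·0 + 1·9 + 8·2 + 5·5 + 9·8 = 122 ≡ 1.
  S_1 = Σ v_i α_i r_i = 10·7·0 + 1·6·9 + 8·8·2 + 5·4·5 + 9·3·8 = 498 ≡ 3.
  α_i^2 mod 11 = [5, 3, 9, 5, 9].
  S_2 = Σ v_i α_i^2 r_i = 10·5·0 + 1·3·9 + 8·9·2 + 5·5·5 + 9·9·8 = 944 ≡ 9.
  S = (1, 3, 9) ≠ 0, so r is not a codeword (an error is present).
Step 3: locate the error. For a single error e at position i, S_ℓ = v_i·e·α_i^ℓ, so α_err = S_1/S_0.
  S_0^{−1} = 1^{−1} = 1 (mod 11), so α_err = 3·1 = 3 ≡ 3 = α_5. Error position i = 5.
  Consistency check: S_2/S_1 = 9·4 = 36 ≡ 3 = α_err ✓ (single-error assumption holds).
Step 4: error magnitude e = S_0/v_5 = S_0·∏_{j≠5}(α_5 − α_j) = 1·5 = 5 ≡ 5 (mod 11).
Step 5: correct position 5: c_5 = r_5 − e = 8 − 5 ≡ 3 (mod 11). Hence c = [0, 9, 2, 5, 3].
  Check: interpolating c through the α_i gives m(x) = 8 + 2·x (degree < 2) with m(α_i) = c_i for every i, so c is indeed a codeword.
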